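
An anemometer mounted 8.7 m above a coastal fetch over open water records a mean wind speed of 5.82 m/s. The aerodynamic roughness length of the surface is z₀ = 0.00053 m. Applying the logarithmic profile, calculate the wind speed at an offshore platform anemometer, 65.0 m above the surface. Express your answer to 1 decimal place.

Log law: V(z) ∝ ln(z/z₀), so V₂/V₁ = ln(z₂/z₀) / ln(z₁/z₀).
ln(65.0/0.00053) = 11.7170, ln(8.7/0.00053) = 9.7060
V₂ = 5.82 × 11.7170/9.7060 = 5.82 × 1.2072 = 7.0259 m/s

7.0 m/s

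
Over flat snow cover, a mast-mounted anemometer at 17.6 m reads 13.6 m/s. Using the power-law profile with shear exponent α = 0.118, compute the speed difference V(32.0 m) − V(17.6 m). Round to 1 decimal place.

Power law: V₂ = V₁ · (z₂/z₁)^α = 13.6 × (1.8182)^0.118 = 14.5941 m/s
ΔV = 14.5941 − 13.6 = 0.9941 m/s

1.0 m/s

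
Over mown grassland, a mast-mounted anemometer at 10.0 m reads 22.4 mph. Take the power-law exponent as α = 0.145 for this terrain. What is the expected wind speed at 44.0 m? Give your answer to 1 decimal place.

Power-law profile: V₂ = V₁ · (z₂/z₁)^α
V₂ = 22.4 × (44.0/10.0)^0.145 = 22.4 × (4.4000)^0.145
    = 22.4 × 1.2397 = 27.7683 mph

27.8 mph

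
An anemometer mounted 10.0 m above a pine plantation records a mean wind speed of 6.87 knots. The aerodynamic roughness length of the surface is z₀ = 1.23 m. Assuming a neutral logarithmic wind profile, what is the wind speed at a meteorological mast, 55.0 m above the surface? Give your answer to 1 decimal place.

12.5 knots

Log law: V(z) ∝ ln(z/z₀), so V₂/V₁ = ln(z₂/z₀) / ln(z₁/z₀).
ln(55.0/1.23) = 3.8003, ln(10.0/1.23) = 2.0956
V₂ = 6.87 × 3.8003/2.0956 = 6.87 × 1.8135 = 12.4587 knots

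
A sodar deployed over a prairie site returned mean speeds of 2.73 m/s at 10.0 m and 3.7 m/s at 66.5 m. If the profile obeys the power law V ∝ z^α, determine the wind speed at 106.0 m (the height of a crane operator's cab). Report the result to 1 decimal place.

4.0 m/s

First find α: α = ln(V₂/V₁)/ln(z₂/z₁) = ln(3.7/2.73)/ln(66.5/10.0) = 0.30403/1.89462 = 0.1605
Extrapolate from 66.5 m to 106.0 m: V₃ = 3.7 × (106.0/66.5)^0.1605 = 3.7 × 1.0777 = 3.9874 m/s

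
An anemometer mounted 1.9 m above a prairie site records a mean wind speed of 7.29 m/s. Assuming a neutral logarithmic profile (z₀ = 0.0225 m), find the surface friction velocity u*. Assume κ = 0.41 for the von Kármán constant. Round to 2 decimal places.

u* ≈ 0.67 m/s

Log law: V(z) = (u*/κ) · ln(z/z₀) ⇒ u* = κ · V / ln(z/z₀)
u* = 0.41 × 7.29 / ln(1.9/0.0225) = 0.41 × 7.29 / 4.4361
   = 2.9889 / 4.4361 = 0.6738 m/s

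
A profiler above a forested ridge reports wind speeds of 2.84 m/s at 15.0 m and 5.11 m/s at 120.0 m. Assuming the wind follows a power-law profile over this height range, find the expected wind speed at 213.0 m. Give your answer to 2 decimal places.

First find α: α = ln(V₂/V₁)/ln(z₂/z₁) = ln(5.11/2.84)/ln(120.0/15.0) = 0.58740/2.07944 = 0.2825
Extrapolate from 120.0 m to 213.0 m: V₃ = 5.11 × (213.0/120.0)^0.2825 = 5.11 × 1.1760 = 6.0092 m/s

6.01 m/s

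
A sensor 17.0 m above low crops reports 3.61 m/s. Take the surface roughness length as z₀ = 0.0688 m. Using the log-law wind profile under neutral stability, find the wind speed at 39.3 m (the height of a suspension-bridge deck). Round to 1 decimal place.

4.2 m/s

Log law: V(z) ∝ ln(z/z₀), so V₂/V₁ = ln(z₂/z₀) / ln(z₁/z₀).
ln(39.3/0.0688) = 6.3478, ln(17.0/0.0688) = 5.5098
V₂ = 3.61 × 6.3478/5.5098 = 3.61 × 1.1521 = 4.1591 m/s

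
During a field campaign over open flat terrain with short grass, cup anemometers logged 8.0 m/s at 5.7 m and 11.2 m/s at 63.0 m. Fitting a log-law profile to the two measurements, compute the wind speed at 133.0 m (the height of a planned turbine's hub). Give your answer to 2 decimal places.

Log law: V ∝ ln(z/z₀). From the pair, with r = V₁/V₂ = 0.71429,
ln z₀ = (ln z₁ − r·ln z₂)/(1 − r) = (1.7405 − 0.71429×4.1431)/0.28571 = -4.2662 → z₀ = 0.01403 m
V₃ = V₁ · ln(z₃/z₀)/ln(z₁/z₀) = 8.0 × 9.1566/6.0067 = 12.1952 m/s

12.20 m/s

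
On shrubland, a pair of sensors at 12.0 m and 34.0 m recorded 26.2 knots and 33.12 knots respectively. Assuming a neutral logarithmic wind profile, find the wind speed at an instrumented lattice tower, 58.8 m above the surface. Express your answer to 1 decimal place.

36.8 knots

Log law: V ∝ ln(z/z₀). From the pair, with r = V₁/V₂ = 0.79106,
ln z₀ = (ln z₁ − r·ln z₂)/(1 − r) = (2.4849 − 0.79106×3.5264)/0.20894 = -1.4582 → z₀ = 0.2327 m
V₃ = V₁ · ln(z₃/z₀)/ln(z₁/z₀) = 26.2 × 5.5323/3.9431 = 36.7598 knots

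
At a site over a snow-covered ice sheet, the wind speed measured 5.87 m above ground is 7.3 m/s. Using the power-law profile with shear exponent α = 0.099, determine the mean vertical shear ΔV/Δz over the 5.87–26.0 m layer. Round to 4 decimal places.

0.0576 m/s/m

Power law: V₂ = V₁ · (z₂/z₁)^α = 7.3 × (4.4293)^0.099 = 8.4588 m/s
ΔV/Δz = (8.4588 − 7.3)/(26.0 − 5.87) = 1.1588/20.1300 = 0.05757 m/s/m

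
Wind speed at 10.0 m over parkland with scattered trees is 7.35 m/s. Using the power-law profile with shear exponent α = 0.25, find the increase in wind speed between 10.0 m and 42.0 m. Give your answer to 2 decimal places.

Power law: V₂ = V₁ · (z₂/z₁)^α = 7.35 × (4.2000)^0.25 = 10.5220 m/s
ΔV = 10.5220 − 7.35 = 3.1720 m/s

3.17 m/s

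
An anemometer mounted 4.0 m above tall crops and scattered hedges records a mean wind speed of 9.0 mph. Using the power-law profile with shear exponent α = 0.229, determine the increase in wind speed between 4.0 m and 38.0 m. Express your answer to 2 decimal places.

Power law: V₂ = V₁ · (z₂/z₁)^α = 9.0 × (9.5000)^0.229 = 15.0710 mph
ΔV = 15.0710 − 9.0 = 6.0710 mph

6.07 mph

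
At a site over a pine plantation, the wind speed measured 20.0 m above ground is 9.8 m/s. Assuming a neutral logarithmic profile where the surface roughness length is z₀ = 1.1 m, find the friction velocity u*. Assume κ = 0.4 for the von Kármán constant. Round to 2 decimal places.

Log law: V(z) = (u*/κ) · ln(z/z₀) ⇒ u* = κ · V / ln(z/z₀)
u* = 0.4 × 9.8 / ln(20.0/1.1) = 0.4 × 9.8 / 2.9004
   = 3.9200 / 2.9004 = 1.3515 m/s

u* ≈ 1.35 m/s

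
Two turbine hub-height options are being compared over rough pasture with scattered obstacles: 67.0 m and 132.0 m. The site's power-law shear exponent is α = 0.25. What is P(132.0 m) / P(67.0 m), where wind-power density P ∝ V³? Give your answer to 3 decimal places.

1.663

Speed ratio: V_B/V_A = (z_B/z_A)^α = (132.0/67.0)^0.25 = (1.9701)^0.25 = 1.18474
Power-density ratio: P_B/P_A = (V_B/V_A)³ = (1.18474)³ = 1.66293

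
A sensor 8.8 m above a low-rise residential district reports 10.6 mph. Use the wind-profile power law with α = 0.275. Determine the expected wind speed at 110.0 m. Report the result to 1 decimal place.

21.2 mph

Power-law profile: V₂ = V₁ · (z₂/z₁)^α
V₂ = 10.6 × (110.0/8.8)^0.275 = 10.6 × (12.5000)^0.275
    = 10.6 × 2.0029 = 21.2303 mph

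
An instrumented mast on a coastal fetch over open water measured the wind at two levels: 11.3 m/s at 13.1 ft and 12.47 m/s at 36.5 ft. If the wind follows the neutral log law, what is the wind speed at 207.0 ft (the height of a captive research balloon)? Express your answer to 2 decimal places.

14.45 m/s

Log law: V ∝ ln(z/z₀). From the pair, with r = V₁/V₂ = 0.90617,
ln z₀ = (ln z₁ − r·ln z₂)/(1 − r) = (2.5726 − 0.90617×3.5973)/0.09383 = -7.3241 → z₀ = 0.0006595 ft
V₃ = V₁ · ln(z₃/z₀)/ln(z₁/z₀) = 11.3 × 12.6568/9.8967 = 14.4515 m/s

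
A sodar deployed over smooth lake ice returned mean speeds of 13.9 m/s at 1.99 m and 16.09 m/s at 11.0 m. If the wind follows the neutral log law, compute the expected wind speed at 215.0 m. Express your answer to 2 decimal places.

Log law: V ∝ ln(z/z₀). From the pair, with r = V₁/V₂ = 0.86389,
ln z₀ = (ln z₁ − r·ln z₂)/(1 − r) = (0.6881 − 0.86389×2.3979)/0.13611 = -10.1638 → z₀ = 0.00003854 m
V₃ = V₁ · ln(z₃/z₀)/ln(z₁/z₀) = 13.9 × 15.5344/10.8519 = 19.8977 m/s

19.90 m/s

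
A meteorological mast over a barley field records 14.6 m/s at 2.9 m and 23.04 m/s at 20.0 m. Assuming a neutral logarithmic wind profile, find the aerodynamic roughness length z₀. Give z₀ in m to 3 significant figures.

z₀ ≈ 0.103 m

Log law: V(z) ∝ ln(z/z₀). With r = V₁/V₂ = 14.6/23.04 = 0.63368,
r · ln(z₂/z₀) = ln(z₁/z₀) ⇒ ln z₀ = (ln z₁ − r·ln z₂)/(1 − r)
ln z₀ = (1.06471 − 0.63368×2.99573) / 0.36632 = -2.2757
z₀ = exp(-2.2757) = 0.1027 m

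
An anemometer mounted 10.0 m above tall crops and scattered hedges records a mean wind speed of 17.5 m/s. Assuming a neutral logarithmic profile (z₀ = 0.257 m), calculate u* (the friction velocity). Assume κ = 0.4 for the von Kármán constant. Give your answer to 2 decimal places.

Log law: V(z) = (u*/κ) · ln(z/z₀) ⇒ u* = κ · V / ln(z/z₀)
u* = 0.4 × 17.5 / ln(10.0/0.257) = 0.4 × 17.5 / 3.6613
   = 7.0000 / 3.6613 = 1.9119 m/s

u* ≈ 1.91 m/s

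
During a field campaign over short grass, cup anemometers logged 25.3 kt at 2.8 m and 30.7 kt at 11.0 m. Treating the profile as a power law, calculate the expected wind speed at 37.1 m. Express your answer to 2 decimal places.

First find α: α = ln(V₂/V₁)/ln(z₂/z₁) = ln(30.7/25.3)/ln(11.0/2.8) = 0.19346/1.36828 = 0.1414
Extrapolate from 11.0 m to 37.1 m: V₃ = 30.7 × (37.1/11.0)^0.1414 = 30.7 × 1.1875 = 36.4577 kt

36.46 kt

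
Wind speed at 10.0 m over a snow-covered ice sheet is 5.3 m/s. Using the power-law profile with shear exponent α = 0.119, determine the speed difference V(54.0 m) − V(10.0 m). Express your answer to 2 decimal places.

1.18 m/s

Power law: V₂ = V₁ · (z₂/z₁)^α = 5.3 × (5.4000)^0.119 = 6.4778 m/s
ΔV = 6.4778 − 5.3 = 1.1778 m/s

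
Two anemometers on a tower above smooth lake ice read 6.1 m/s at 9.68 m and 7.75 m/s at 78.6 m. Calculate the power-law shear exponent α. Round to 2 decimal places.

Power law: V₂/V₁ = (z₂/z₁)^α ⇒ α = ln(V₂/V₁) / ln(z₂/z₁)
α = ln(7.75/6.1) / ln(78.6/9.68) = ln(1.2705) / ln(8.1198)
  = 0.23940 / 2.09431 = 0.11431

α ≈ 0.11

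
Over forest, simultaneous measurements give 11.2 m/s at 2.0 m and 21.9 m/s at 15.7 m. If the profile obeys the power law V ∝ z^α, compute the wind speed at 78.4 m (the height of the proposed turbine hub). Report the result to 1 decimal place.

First find α: α = ln(V₂/V₁)/ln(z₂/z₁) = ln(21.9/11.2)/ln(15.7/2.0) = 0.67057/2.06051 = 0.3254
Extrapolate from 15.7 m to 78.4 m: V₃ = 21.9 × (78.4/15.7)^0.3254 = 21.9 × 1.6877 = 36.9604 m/s

37.0 m/s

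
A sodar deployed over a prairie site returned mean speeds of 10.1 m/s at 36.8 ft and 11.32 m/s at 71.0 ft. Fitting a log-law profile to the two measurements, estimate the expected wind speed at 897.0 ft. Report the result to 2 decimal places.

Log law: V ∝ ln(z/z₀). From the pair, with r = V₁/V₂ = 0.89223,
ln z₀ = (ln z₁ − r·ln z₂)/(1 − r) = (3.6055 − 0.89223×4.2627)/0.10777 = -1.8351 → z₀ = 0.1596 ft
V₃ = V₁ · ln(z₃/z₀)/ln(z₁/z₀) = 10.1 × 8.6342/5.4406 = 16.0286 m/s

16.03 m/s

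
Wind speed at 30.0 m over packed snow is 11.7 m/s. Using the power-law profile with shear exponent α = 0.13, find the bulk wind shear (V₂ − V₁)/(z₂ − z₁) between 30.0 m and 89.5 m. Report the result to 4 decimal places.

0.0300 m/s/m

Power law: V₂ = V₁ · (z₂/z₁)^α = 11.7 × (2.9833)^0.13 = 13.4864 m/s
ΔV/Δz = (13.4864 − 11.7)/(89.5 − 30.0) = 1.7864/59.5000 = 0.03002 m/s/m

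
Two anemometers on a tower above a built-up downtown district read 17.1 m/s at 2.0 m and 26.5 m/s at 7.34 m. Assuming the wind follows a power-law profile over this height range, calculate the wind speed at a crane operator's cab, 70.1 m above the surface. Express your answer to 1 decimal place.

56.7 m/s

First find α: α = ln(V₂/V₁)/ln(z₂/z₁) = ln(26.5/17.1)/ln(7.34/2.0) = 0.43807/1.30019 = 0.3369
Extrapolate from 7.34 m to 70.1 m: V₃ = 26.5 × (70.1/7.34)^0.3369 = 26.5 × 2.1389 = 56.6812 m/s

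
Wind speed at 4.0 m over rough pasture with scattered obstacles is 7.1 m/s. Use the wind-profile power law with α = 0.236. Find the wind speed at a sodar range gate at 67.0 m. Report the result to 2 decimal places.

13.81 m/s

Power-law profile: V₂ = V₁ · (z₂/z₁)^α
V₂ = 7.1 × (67.0/4.0)^0.236 = 7.1 × (16.7500)^0.236
    = 7.1 × 1.9448 = 13.8078 m/s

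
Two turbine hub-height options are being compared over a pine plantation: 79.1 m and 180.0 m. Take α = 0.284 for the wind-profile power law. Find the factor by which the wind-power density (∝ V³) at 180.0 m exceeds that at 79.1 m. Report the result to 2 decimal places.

Speed ratio: V_B/V_A = (z_B/z_A)^α = (180.0/79.1)^0.284 = (2.2756)^0.284 = 1.26303
Power-density ratio: P_B/P_A = (V_B/V_A)³ = (1.26303)³ = 2.01486

2.01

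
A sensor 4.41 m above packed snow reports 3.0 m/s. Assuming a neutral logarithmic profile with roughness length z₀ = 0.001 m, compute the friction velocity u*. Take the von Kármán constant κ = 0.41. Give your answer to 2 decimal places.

u* ≈ 0.15 m/s

Log law: V(z) = (u*/κ) · ln(z/z₀) ⇒ u* = κ · V / ln(z/z₀)
u* = 0.41 × 3.0 / ln(4.41/0.001) = 0.41 × 3.0 / 8.3916
   = 1.2300 / 8.3916 = 0.1466 m/s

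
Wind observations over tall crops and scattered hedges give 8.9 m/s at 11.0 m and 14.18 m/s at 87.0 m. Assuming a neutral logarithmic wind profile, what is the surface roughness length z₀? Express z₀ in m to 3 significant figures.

Log law: V(z) ∝ ln(z/z₀). With r = V₁/V₂ = 8.9/14.18 = 0.62764,
r · ln(z₂/z₀) = ln(z₁/z₀) ⇒ ln z₀ = (ln z₁ − r·ln z₂)/(1 − r)
ln z₀ = (2.39790 − 0.62764×4.46591) / 0.37236 = -1.0880
z₀ = exp(-1.0880) = 0.3369 m

z₀ ≈ 0.337 m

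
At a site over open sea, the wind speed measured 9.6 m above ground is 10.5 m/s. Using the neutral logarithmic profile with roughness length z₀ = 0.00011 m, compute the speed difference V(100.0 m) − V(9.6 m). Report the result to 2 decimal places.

Log law: V₂ = V₁ · ln(z₂/z₀)/ln(z₁/z₀) = 10.5 × 13.7202/11.3768 = 12.6628 m/s
ΔV = 12.6628 − 10.5 = 2.1628 m/s

2.16 m/s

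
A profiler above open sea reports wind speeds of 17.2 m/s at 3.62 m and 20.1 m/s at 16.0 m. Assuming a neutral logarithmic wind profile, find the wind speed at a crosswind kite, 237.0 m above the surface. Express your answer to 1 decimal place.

Log law: V ∝ ln(z/z₀). From the pair, with r = V₁/V₂ = 0.85572,
ln z₀ = (ln z₁ − r·ln z₂)/(1 − r) = (1.2865 − 0.85572×2.7726)/0.14428 = -7.5277 → z₀ = 0.0005380 m
V₃ = V₁ · ln(z₃/z₀)/ln(z₁/z₀) = 17.2 × 12.9958/8.8142 = 25.3599 m/s

25.4 m/s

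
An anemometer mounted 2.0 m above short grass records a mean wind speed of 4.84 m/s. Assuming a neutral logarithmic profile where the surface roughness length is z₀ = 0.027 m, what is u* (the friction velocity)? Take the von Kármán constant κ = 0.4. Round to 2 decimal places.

u* ≈ 0.45 m/s

Log law: V(z) = (u*/κ) · ln(z/z₀) ⇒ u* = κ · V / ln(z/z₀)
u* = 0.4 × 4.84 / ln(2.0/0.027) = 0.4 × 4.84 / 4.3051
   = 1.9360 / 4.3051 = 0.4497 m/s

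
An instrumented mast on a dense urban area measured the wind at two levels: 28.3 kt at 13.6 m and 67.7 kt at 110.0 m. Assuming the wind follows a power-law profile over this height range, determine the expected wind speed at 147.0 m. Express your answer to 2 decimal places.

76.41 kt

First find α: α = ln(V₂/V₁)/ln(z₂/z₁) = ln(67.7/28.3)/ln(110.0/13.6) = 0.87222/2.09041 = 0.4173
Extrapolate from 110.0 m to 147.0 m: V₃ = 67.7 × (147.0/110.0)^0.4173 = 67.7 × 1.1286 = 76.4066 kt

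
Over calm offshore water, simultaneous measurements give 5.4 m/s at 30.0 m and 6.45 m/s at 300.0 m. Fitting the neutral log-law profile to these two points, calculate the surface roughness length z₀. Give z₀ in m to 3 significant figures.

Log law: V(z) ∝ ln(z/z₀). With r = V₁/V₂ = 5.4/6.45 = 0.83721,
r · ln(z₂/z₀) = ln(z₁/z₀) ⇒ ln z₀ = (ln z₁ − r·ln z₂)/(1 − r)
ln z₀ = (3.40120 − 0.83721×5.70378) / 0.16279 = -8.4407
z₀ = exp(-8.4407) = 0.0002159 m

z₀ ≈ 0.000216 m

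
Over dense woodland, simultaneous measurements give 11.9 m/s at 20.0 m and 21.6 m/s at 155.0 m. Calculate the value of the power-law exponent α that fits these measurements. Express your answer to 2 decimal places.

α ≈ 0.29

Power law: V₂/V₁ = (z₂/z₁)^α ⇒ α = ln(V₂/V₁) / ln(z₂/z₁)
α = ln(21.6/11.9) / ln(155.0/20.0) = ln(1.8151) / ln(7.7500)
  = 0.59615 / 2.04769 = 0.29113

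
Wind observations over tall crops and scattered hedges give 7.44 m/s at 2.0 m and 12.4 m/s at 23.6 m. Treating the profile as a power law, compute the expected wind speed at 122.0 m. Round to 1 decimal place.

17.4 m/s

First find α: α = ln(V₂/V₁)/ln(z₂/z₁) = ln(12.4/7.44)/ln(23.6/2.0) = 0.51083/2.46810 = 0.2070
Extrapolate from 23.6 m to 122.0 m: V₃ = 12.4 × (122.0/23.6)^0.2070 = 12.4 × 1.4050 = 17.4215 m/s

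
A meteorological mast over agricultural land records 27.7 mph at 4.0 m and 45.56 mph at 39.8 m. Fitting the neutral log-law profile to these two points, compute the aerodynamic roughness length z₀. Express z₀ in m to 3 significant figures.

Log law: V(z) ∝ ln(z/z₀). With r = V₁/V₂ = 27.7/45.56 = 0.60799,
r · ln(z₂/z₀) = ln(z₁/z₀) ⇒ ln z₀ = (ln z₁ − r·ln z₂)/(1 − r)
ln z₀ = (1.38629 − 0.60799×3.68387) / 0.39201 = -2.1771
z₀ = exp(-2.1771) = 0.1134 m

z₀ ≈ 0.113 m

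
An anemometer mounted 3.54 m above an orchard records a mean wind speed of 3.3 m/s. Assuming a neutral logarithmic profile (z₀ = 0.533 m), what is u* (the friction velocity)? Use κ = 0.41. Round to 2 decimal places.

Log law: V(z) = (u*/κ) · ln(z/z₀) ⇒ u* = κ · V / ln(z/z₀)
u* = 0.41 × 3.3 / ln(3.54/0.533) = 0.41 × 3.3 / 1.8934
   = 1.3530 / 1.8934 = 0.7146 m/s

u* ≈ 0.71 m/s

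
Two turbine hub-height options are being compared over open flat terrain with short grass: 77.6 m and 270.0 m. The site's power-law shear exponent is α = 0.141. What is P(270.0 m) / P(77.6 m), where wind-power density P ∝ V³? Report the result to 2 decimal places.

1.69

Speed ratio: V_B/V_A = (z_B/z_A)^α = (270.0/77.6)^0.141 = (3.4794)^0.141 = 1.19221
Power-density ratio: P_B/P_A = (V_B/V_A)³ = (1.19221)³ = 1.69455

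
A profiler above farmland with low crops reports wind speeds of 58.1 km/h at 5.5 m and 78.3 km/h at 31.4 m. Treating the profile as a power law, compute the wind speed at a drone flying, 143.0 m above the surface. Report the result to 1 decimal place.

First find α: α = ln(V₂/V₁)/ln(z₂/z₁) = ln(78.3/58.1)/ln(31.4/5.5) = 0.29838/1.74206 = 0.1713
Extrapolate from 31.4 m to 143.0 m: V₃ = 78.3 × (143.0/31.4)^0.1713 = 78.3 × 1.2965 = 101.5160 km/h

101.5 km/h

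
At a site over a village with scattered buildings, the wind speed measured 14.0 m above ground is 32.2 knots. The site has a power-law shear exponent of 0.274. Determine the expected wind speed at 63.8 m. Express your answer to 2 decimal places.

Power-law profile: V₂ = V₁ · (z₂/z₁)^α
V₂ = 32.2 × (63.8/14.0)^0.274 = 32.2 × (4.5571)^0.274
    = 32.2 × 1.5152 = 48.7908 knots

48.79 knots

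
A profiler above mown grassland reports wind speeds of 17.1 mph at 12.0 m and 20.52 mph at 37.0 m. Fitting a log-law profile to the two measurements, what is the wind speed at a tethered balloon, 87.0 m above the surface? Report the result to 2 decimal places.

23.12 mph

Log law: V ∝ ln(z/z₀). From the pair, with r = V₁/V₂ = 0.83333,
ln z₀ = (ln z₁ − r·ln z₂)/(1 − r) = (2.4849 − 0.83333×3.6109)/0.16667 = -3.1451 → z₀ = 0.04306 m
V₃ = V₁ · ln(z₃/z₀)/ln(z₁/z₀) = 17.1 × 7.6111/5.6301 = 23.1168 mph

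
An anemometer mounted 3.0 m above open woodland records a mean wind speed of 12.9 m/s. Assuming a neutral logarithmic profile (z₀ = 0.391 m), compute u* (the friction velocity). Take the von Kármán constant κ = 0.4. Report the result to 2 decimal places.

u* ≈ 2.53 m/s

Log law: V(z) = (u*/κ) · ln(z/z₀) ⇒ u* = κ · V / ln(z/z₀)
u* = 0.4 × 12.9 / ln(3.0/0.391) = 0.4 × 12.9 / 2.0377
   = 5.1600 / 2.0377 = 2.5323 m/s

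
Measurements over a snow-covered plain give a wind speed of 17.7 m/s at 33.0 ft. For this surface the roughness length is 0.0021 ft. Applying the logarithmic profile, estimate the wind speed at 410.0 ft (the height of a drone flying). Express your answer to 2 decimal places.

Log law: V(z) ∝ ln(z/z₀), so V₂/V₁ = ln(z₂/z₀) / ln(z₁/z₀).
ln(410.0/0.0021) = 12.1820, ln(33.0/0.0021) = 9.6623
V₂ = 17.7 × 12.1820/9.6623 = 17.7 × 1.2608 = 22.3156 m/s

22.32 m/s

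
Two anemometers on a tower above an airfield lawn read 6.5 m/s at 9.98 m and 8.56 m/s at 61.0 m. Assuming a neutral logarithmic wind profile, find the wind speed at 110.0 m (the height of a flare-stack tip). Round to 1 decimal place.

9.2 m/s

Log law: V ∝ ln(z/z₀). From the pair, with r = V₁/V₂ = 0.75935,
ln z₀ = (ln z₁ − r·ln z₂)/(1 − r) = (2.3006 − 0.75935×4.1109)/0.24065 = -3.4115 → z₀ = 0.03299 m
V₃ = V₁ · ln(z₃/z₀)/ln(z₁/z₀) = 6.5 × 8.1120/5.7121 = 9.2309 m/s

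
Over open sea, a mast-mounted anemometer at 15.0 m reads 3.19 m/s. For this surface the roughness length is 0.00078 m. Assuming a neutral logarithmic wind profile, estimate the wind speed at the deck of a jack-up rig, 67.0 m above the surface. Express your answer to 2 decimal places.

3.67 m/s

Log law: V(z) ∝ ln(z/z₀), so V₂/V₁ = ln(z₂/z₀) / ln(z₁/z₀).
ln(67.0/0.00078) = 11.3609, ln(15.0/0.00078) = 9.8643
V₂ = 3.19 × 11.3609/9.8643 = 3.19 × 1.1517 = 3.6740 m/s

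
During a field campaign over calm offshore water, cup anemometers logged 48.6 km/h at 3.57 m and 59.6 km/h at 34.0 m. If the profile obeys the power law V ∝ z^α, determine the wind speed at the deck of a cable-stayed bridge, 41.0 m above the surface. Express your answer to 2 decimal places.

First find α: α = ln(V₂/V₁)/ln(z₂/z₁) = ln(59.6/48.6)/ln(34.0/3.57) = 0.20403/2.25379 = 0.0905
Extrapolate from 34.0 m to 41.0 m: V₃ = 59.6 × (41.0/34.0)^0.0905 = 59.6 × 1.0171 = 60.6187 km/h

60.62 km/h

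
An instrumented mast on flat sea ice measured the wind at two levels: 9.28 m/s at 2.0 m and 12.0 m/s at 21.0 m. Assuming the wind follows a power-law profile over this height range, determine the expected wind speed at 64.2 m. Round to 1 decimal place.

13.6 m/s

First find α: α = ln(V₂/V₁)/ln(z₂/z₁) = ln(12.0/9.28)/ln(21.0/2.0) = 0.25705/2.35138 = 0.1093
Extrapolate from 21.0 m to 64.2 m: V₃ = 12.0 × (64.2/21.0)^0.1093 = 12.0 × 1.1299 = 13.5592 m/s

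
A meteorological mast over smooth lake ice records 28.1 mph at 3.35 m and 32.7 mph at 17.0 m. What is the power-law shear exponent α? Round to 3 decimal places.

α ≈ 0.093

Power law: V₂/V₁ = (z₂/z₁)^α ⇒ α = ln(V₂/V₁) / ln(z₂/z₁)
α = ln(32.7/28.1) / ln(17.0/3.35) = ln(1.1637) / ln(5.0746)
  = 0.15161 / 1.62425 = 0.09334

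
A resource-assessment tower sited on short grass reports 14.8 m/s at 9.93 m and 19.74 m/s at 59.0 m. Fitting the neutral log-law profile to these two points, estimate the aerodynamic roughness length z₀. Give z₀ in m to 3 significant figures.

Log law: V(z) ∝ ln(z/z₀). With r = V₁/V₂ = 14.8/19.74 = 0.74975,
r · ln(z₂/z₀) = ln(z₁/z₀) ⇒ ln z₀ = (ln z₁ − r·ln z₂)/(1 − r)
ln z₀ = (2.29556 − 0.74975×4.07754) / 0.25025 = -3.0432
z₀ = exp(-3.0432) = 0.04768 m

z₀ ≈ 0.0477 m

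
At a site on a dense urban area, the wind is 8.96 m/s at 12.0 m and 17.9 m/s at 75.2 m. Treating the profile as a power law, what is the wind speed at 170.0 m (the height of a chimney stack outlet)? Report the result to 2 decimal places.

24.35 m/s

First find α: α = ln(V₂/V₁)/ln(z₂/z₁) = ln(17.9/8.96)/ln(75.2/12.0) = 0.69203/1.83524 = 0.3771
Extrapolate from 75.2 m to 170.0 m: V₃ = 17.9 × (170.0/75.2)^0.3771 = 17.9 × 1.3601 = 24.3459 m/s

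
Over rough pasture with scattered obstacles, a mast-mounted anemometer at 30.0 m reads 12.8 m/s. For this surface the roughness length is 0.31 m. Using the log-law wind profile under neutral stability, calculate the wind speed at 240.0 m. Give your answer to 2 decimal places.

18.62 m/s

Log law: V(z) ∝ ln(z/z₀), so V₂/V₁ = ln(z₂/z₀) / ln(z₁/z₀).
ln(240.0/0.31) = 6.6518, ln(30.0/0.31) = 4.5724
V₂ = 12.8 × 6.6518/4.5724 = 12.8 × 1.4548 = 18.6212 m/s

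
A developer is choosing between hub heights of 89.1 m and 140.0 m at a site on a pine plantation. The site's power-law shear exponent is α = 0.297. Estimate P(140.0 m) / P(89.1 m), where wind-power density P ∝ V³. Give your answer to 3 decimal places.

Speed ratio: V_B/V_A = (z_B/z_A)^α = (140.0/89.1)^0.297 = (1.5713)^0.297 = 1.14363
Power-density ratio: P_B/P_A = (V_B/V_A)³ = (1.14363)³ = 1.49575

1.496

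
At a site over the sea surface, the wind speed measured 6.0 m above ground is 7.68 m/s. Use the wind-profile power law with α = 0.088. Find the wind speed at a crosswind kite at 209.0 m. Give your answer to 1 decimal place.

10.5 m/s

Power-law profile: V₂ = V₁ · (z₂/z₁)^α
V₂ = 7.68 × (209.0/6.0)^0.088 = 7.68 × (34.8333)^0.088
    = 7.68 × 1.3668 = 10.4968 m/s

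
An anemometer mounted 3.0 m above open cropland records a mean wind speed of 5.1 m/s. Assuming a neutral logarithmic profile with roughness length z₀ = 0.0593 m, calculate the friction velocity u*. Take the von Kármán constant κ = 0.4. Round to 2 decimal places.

u* ≈ 0.52 m/s

Log law: V(z) = (u*/κ) · ln(z/z₀) ⇒ u* = κ · V / ln(z/z₀)
u* = 0.4 × 5.1 / ln(3.0/0.0593) = 0.4 × 5.1 / 3.9238
   = 2.0400 / 3.9238 = 0.5199 m/s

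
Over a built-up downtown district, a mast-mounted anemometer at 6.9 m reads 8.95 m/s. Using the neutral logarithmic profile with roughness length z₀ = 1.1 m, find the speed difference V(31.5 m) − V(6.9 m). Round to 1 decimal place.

Log law: V₂ = V₁ · ln(z₂/z₀)/ln(z₁/z₀) = 8.95 × 3.3547/1.8362 = 16.3513 m/s
ΔV = 16.3513 − 8.95 = 7.4013 m/s

7.4 m/s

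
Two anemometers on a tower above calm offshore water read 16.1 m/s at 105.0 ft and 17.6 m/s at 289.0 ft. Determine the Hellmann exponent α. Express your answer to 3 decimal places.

α ≈ 0.088

Power law: V₂/V₁ = (z₂/z₁)^α ⇒ α = ln(V₂/V₁) / ln(z₂/z₁)
α = ln(17.6/16.1) / ln(289.0/105.0) = ln(1.0932) / ln(2.7524)
  = 0.08908 / 1.01247 = 0.08798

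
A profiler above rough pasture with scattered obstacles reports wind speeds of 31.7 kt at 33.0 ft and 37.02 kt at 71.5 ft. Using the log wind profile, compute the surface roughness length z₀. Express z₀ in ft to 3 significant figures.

Log law: V(z) ∝ ln(z/z₀). With r = V₁/V₂ = 31.7/37.02 = 0.85629,
r · ln(z₂/z₀) = ln(z₁/z₀) ⇒ ln z₀ = (ln z₁ − r·ln z₂)/(1 − r)
ln z₀ = (3.49651 − 0.85629×4.26970) / 0.14371 = -1.1107
z₀ = exp(-1.1107) = 0.3293 ft

z₀ ≈ 0.329 ft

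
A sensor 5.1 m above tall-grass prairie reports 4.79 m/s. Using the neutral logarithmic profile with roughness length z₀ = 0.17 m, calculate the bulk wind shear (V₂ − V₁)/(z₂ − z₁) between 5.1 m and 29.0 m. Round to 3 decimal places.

Log law: V₂ = V₁ · ln(z₂/z₀)/ln(z₁/z₀) = 4.79 × 5.1393/3.4012 = 7.2378 m/s
ΔV/Δz = (7.2378 − 4.79)/(29.0 − 5.1) = 2.4478/23.9000 = 0.10242 m/s/m

0.102 m/s/m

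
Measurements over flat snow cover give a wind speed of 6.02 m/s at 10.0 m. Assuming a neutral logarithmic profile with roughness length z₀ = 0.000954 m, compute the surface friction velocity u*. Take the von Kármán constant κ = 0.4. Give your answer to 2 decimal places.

Log law: V(z) = (u*/κ) · ln(z/z₀) ⇒ u* = κ · V / ln(z/z₀)
u* = 0.4 × 6.02 / ln(10.0/0.000954) = 0.4 × 6.02 / 9.2574
   = 2.4080 / 9.2574 = 0.2601 m/s

u* ≈ 0.26 m/s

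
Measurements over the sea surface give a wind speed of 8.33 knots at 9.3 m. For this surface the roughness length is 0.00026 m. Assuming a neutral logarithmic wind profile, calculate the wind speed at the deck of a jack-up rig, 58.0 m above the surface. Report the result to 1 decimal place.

Log law: V(z) ∝ ln(z/z₀), so V₂/V₁ = ln(z₂/z₀) / ln(z₁/z₀).
ln(58.0/0.00026) = 12.3153, ln(9.3/0.00026) = 10.4848
V₂ = 8.33 × 12.3153/10.4848 = 8.33 × 1.1746 = 9.7842 knots

9.8 knots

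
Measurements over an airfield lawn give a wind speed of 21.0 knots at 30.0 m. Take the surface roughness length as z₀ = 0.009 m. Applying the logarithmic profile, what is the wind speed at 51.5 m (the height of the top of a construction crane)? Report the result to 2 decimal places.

22.40 knots

Log law: V(z) ∝ ln(z/z₀), so V₂/V₁ = ln(z₂/z₀) / ln(z₁/z₀).
ln(51.5/0.009) = 8.6521, ln(30.0/0.009) = 8.1117
V₂ = 21.0 × 8.6521/8.1117 = 21.0 × 1.0666 = 22.3990 knots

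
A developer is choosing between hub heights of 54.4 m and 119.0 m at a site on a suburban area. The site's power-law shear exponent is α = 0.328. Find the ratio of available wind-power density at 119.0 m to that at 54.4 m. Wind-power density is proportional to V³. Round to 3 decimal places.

2.160

Speed ratio: V_B/V_A = (z_B/z_A)^α = (119.0/54.4)^0.328 = (2.1875)^0.328 = 1.29272
Power-density ratio: P_B/P_A = (V_B/V_A)³ = (1.29272)³ = 2.16027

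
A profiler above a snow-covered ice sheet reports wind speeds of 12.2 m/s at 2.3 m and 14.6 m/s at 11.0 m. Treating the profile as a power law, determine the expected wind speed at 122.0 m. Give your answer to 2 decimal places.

19.24 m/s

First find α: α = ln(V₂/V₁)/ln(z₂/z₁) = ln(14.6/12.2)/ln(11.0/2.3) = 0.17959/1.56499 = 0.1148
Extrapolate from 11.0 m to 122.0 m: V₃ = 14.6 × (122.0/11.0)^0.1148 = 14.6 × 1.3180 = 19.2427 m/s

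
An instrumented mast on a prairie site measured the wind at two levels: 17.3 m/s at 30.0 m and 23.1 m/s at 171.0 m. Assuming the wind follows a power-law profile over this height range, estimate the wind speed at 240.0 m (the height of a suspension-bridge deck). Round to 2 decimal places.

24.44 m/s

First find α: α = ln(V₂/V₁)/ln(z₂/z₁) = ln(23.1/17.3)/ln(171.0/30.0) = 0.28913/1.74047 = 0.1661
Extrapolate from 171.0 m to 240.0 m: V₃ = 23.1 × (240.0/171.0)^0.1661 = 23.1 × 1.0579 = 24.4381 m/s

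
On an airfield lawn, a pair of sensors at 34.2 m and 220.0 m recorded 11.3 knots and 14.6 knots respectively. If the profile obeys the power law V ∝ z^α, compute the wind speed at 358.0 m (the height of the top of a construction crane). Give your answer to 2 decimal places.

15.61 knots

First find α: α = ln(V₂/V₁)/ln(z₂/z₁) = ln(14.6/11.3)/ln(220.0/34.2) = 0.25622/1.86140 = 0.1376
Extrapolate from 220.0 m to 358.0 m: V₃ = 14.6 × (358.0/220.0)^0.1376 = 14.6 × 1.0693 = 15.6121 knots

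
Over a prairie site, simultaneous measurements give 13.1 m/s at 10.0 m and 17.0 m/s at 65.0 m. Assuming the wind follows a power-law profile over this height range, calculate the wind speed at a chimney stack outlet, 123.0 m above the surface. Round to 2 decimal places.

18.58 m/s

First find α: α = ln(V₂/V₁)/ln(z₂/z₁) = ln(17.0/13.1)/ln(65.0/10.0) = 0.26060/1.87180 = 0.1392
Extrapolate from 65.0 m to 123.0 m: V₃ = 17.0 × (123.0/65.0)^0.1392 = 17.0 × 1.0929 = 18.5786 m/s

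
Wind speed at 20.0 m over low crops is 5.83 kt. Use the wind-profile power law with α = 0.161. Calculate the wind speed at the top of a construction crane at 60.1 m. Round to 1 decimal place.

7.0 kt

Power-law profile: V₂ = V₁ · (z₂/z₁)^α
V₂ = 5.83 × (60.1/20.0)^0.161 = 5.83 × (3.0050)^0.161
    = 5.83 × 1.1938 = 6.9599 kt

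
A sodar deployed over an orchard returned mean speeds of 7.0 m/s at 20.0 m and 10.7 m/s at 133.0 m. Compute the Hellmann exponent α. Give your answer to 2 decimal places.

α ≈ 0.22

Power law: V₂/V₁ = (z₂/z₁)^α ⇒ α = ln(V₂/V₁) / ln(z₂/z₁)
α = ln(10.7/7.0) / ln(133.0/20.0) = ln(1.5286) / ln(6.6500)
  = 0.42433 / 1.89462 = 0.22397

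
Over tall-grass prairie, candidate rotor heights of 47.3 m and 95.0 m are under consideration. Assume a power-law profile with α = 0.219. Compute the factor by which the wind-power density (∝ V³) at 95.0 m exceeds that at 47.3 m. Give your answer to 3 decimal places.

Speed ratio: V_B/V_A = (z_B/z_A)^α = (95.0/47.3)^0.219 = (2.0085)^0.219 = 1.16500
Power-density ratio: P_B/P_A = (V_B/V_A)³ = (1.16500)³ = 1.58118

1.581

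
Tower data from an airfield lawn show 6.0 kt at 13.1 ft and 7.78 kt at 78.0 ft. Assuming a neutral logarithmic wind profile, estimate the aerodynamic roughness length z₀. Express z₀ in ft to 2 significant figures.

Log law: V(z) ∝ ln(z/z₀). With r = V₁/V₂ = 6.0/7.78 = 0.77121,
r · ln(z₂/z₀) = ln(z₁/z₀) ⇒ ln z₀ = (ln z₁ − r·ln z₂)/(1 − r)
ln z₀ = (2.57261 − 0.77121×4.35671) / 0.22879 = -3.4412
z₀ = exp(-3.4412) = 0.03203 ft

z₀ ≈ 0.032 ft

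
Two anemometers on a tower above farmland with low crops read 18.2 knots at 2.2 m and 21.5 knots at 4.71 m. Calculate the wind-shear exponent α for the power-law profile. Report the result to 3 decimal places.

α ≈ 0.219

Power law: V₂/V₁ = (z₂/z₁)^α ⇒ α = ln(V₂/V₁) / ln(z₂/z₁)
α = ln(21.5/18.2) / ln(4.71/2.2) = ln(1.1813) / ln(2.1409)
  = 0.16663 / 0.76123 = 0.21890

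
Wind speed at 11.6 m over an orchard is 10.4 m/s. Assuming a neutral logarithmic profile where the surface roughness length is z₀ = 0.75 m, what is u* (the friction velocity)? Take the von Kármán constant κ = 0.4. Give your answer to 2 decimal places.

Log law: V(z) = (u*/κ) · ln(z/z₀) ⇒ u* = κ · V / ln(z/z₀)
u* = 0.4 × 10.4 / ln(11.6/0.75) = 0.4 × 10.4 / 2.7387
   = 4.1600 / 2.7387 = 1.5190 m/s

u* ≈ 1.52 m/s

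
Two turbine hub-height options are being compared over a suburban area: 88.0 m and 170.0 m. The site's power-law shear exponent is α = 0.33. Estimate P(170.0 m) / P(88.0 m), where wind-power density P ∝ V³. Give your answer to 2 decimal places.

Speed ratio: V_B/V_A = (z_B/z_A)^α = (170.0/88.0)^0.33 = (1.9318)^0.33 = 1.24271
Power-density ratio: P_B/P_A = (V_B/V_A)³ = (1.24271)³ = 1.91914

1.92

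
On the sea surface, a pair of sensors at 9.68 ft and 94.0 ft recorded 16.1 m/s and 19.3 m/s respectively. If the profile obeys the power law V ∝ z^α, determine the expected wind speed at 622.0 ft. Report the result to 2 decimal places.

22.44 m/s

First find α: α = ln(V₂/V₁)/ln(z₂/z₁) = ln(19.3/16.1)/ln(94.0/9.68) = 0.18129/2.27323 = 0.0797
Extrapolate from 94.0 ft to 622.0 ft: V₃ = 19.3 × (622.0/94.0)^0.0797 = 19.3 × 1.1626 = 22.4390 m/s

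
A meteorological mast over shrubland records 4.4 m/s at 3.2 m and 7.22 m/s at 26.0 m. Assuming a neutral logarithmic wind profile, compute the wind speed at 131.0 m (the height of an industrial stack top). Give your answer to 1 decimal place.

Log law: V ∝ ln(z/z₀). From the pair, with r = V₁/V₂ = 0.60942,
ln z₀ = (ln z₁ − r·ln z₂)/(1 − r) = (1.1632 − 0.60942×3.2581)/0.39058 = -2.1056 → z₀ = 0.1218 m
V₃ = V₁ · ln(z₃/z₀)/ln(z₁/z₀) = 4.4 × 6.9808/3.2687 = 9.3968 m/s

9.4 m/s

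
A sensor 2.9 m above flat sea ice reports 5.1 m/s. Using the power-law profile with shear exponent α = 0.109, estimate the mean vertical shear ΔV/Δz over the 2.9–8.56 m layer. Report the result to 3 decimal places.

Power law: V₂ = V₁ · (z₂/z₁)^α = 5.1 × (2.9517)^0.109 = 5.7386 m/s
ΔV/Δz = (5.7386 − 5.1)/(8.56 − 2.9) = 0.6386/5.6600 = 0.11283 m/s/m

0.113 m/s/m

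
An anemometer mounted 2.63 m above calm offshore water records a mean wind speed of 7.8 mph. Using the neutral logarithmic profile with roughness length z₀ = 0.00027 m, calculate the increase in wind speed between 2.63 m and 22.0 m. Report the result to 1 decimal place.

Log law: V₂ = V₁ · ln(z₂/z₀)/ln(z₁/z₀) = 7.8 × 11.3081/9.1841 = 9.6040 mph
ΔV = 9.6040 − 7.8 = 1.8040 mph

1.8 mph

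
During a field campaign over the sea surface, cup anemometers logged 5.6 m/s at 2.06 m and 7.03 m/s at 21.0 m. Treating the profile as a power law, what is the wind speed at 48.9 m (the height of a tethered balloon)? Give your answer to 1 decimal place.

7.6 m/s

First find α: α = ln(V₂/V₁)/ln(z₂/z₁) = ln(7.03/5.6)/ln(21.0/2.06) = 0.22742/2.32182 = 0.0979
Extrapolate from 21.0 m to 48.9 m: V₃ = 7.03 × (48.9/21.0)^0.0979 = 7.03 × 1.0863 = 7.6368 m/s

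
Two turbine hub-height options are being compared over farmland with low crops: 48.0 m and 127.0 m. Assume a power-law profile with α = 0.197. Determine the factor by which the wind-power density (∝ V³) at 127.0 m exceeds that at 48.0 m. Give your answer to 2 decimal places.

1.78

Speed ratio: V_B/V_A = (z_B/z_A)^α = (127.0/48.0)^0.197 = (2.6458)^0.197 = 1.21128
Power-density ratio: P_B/P_A = (V_B/V_A)³ = (1.21128)³ = 1.77719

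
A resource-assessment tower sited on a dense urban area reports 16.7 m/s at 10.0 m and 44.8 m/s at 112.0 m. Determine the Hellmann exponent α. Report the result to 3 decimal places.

Power law: V₂/V₁ = (z₂/z₁)^α ⇒ α = ln(V₂/V₁) / ln(z₂/z₁)
α = ln(44.8/16.7) / ln(112.0/10.0) = ln(2.6826) / ln(11.2000)
  = 0.98680 / 2.41591 = 0.40846

α ≈ 0.408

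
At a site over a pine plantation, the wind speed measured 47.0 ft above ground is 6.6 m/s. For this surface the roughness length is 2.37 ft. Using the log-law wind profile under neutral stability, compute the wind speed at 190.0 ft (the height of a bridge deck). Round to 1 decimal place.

Log law: V(z) ∝ ln(z/z₀), so V₂/V₁ = ln(z₂/z₀) / ln(z₁/z₀).
ln(190.0/2.37) = 4.3841, ln(47.0/2.37) = 2.9873
V₂ = 6.6 × 4.3841/2.9873 = 6.6 × 1.4676 = 9.6862 m/s

9.7 m/s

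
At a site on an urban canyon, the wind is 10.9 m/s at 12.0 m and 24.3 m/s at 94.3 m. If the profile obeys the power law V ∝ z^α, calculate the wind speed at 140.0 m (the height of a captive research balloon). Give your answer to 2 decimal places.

First find α: α = ln(V₂/V₁)/ln(z₂/z₁) = ln(24.3/10.9)/ln(94.3/12.0) = 0.80171/2.06157 = 0.3889
Extrapolate from 94.3 m to 140.0 m: V₃ = 24.3 × (140.0/94.3)^0.3889 = 24.3 × 1.1661 = 28.3364 m/s

28.34 m/s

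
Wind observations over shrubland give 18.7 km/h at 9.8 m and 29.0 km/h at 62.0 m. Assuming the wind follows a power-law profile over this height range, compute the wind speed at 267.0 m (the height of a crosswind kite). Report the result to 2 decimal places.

First find α: α = ln(V₂/V₁)/ln(z₂/z₁) = ln(29.0/18.7)/ln(62.0/9.8) = 0.43877/1.84475 = 0.2378
Extrapolate from 62.0 m to 267.0 m: V₃ = 29.0 × (267.0/62.0)^0.2378 = 29.0 × 1.4152 = 41.0414 km/h

41.04 km/h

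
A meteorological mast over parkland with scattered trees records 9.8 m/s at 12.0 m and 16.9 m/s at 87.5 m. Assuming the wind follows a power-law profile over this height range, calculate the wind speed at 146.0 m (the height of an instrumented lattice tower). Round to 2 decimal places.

19.45 m/s

First find α: α = ln(V₂/V₁)/ln(z₂/z₁) = ln(16.9/9.8)/ln(87.5/12.0) = 0.54493/1.98673 = 0.2743
Extrapolate from 87.5 m to 146.0 m: V₃ = 16.9 × (146.0/87.5)^0.2743 = 16.9 × 1.1508 = 19.4479 m/s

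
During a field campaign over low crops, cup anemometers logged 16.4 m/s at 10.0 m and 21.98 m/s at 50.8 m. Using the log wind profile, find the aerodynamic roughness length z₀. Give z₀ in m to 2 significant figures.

Log law: V(z) ∝ ln(z/z₀). With r = V₁/V₂ = 16.4/21.98 = 0.74613,
r · ln(z₂/z₀) = ln(z₁/z₀) ⇒ ln z₀ = (ln z₁ − r·ln z₂)/(1 − r)
ln z₀ = (2.30259 − 0.74613×3.92790) / 0.25387 = -2.4743
z₀ = exp(-2.4743) = 0.08422 m

z₀ ≈ 0.084 m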